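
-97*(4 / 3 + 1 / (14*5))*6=-27451 / 35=-784.31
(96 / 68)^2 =576 / 289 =1.99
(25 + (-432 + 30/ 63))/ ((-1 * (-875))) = -8537/ 18375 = -0.46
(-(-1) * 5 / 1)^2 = 25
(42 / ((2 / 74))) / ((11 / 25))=38850 / 11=3531.82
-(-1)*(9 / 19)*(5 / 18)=5 / 38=0.13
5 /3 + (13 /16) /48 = 431 /256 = 1.68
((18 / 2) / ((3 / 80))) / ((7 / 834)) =200160 / 7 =28594.29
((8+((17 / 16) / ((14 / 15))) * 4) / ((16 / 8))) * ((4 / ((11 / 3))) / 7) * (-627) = -120213 / 196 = -613.33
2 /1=2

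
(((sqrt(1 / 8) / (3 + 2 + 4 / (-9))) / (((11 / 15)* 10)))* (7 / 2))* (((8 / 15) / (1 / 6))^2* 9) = 27216* sqrt(2) / 11275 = 3.41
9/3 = 3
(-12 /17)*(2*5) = -120 /17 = -7.06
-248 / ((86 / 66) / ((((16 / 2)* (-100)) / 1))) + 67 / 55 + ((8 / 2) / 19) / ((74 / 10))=253149560643 / 1662595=152261.71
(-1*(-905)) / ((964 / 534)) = 241635 / 482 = 501.32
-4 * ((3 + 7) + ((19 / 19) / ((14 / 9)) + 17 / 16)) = -1311 / 28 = -46.82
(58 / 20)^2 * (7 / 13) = 5887 / 1300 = 4.53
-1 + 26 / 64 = -19 / 32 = -0.59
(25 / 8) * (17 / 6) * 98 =20825 / 24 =867.71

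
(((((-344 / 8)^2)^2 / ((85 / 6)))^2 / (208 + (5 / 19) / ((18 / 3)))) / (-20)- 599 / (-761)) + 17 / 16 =-146015710975685218551 / 10432112186000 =-13996754.29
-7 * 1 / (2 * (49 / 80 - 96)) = 0.04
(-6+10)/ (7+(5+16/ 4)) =1/ 4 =0.25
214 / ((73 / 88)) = 18832 / 73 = 257.97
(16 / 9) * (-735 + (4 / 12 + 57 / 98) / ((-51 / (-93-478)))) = -86935928 / 67473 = -1288.46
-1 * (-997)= 997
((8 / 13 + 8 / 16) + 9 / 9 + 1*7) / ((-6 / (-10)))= 395 / 26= 15.19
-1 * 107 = -107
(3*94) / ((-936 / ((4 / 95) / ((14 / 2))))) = -47 / 25935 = -0.00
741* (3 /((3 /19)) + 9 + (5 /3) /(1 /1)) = 21983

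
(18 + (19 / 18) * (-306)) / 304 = -305 / 304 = -1.00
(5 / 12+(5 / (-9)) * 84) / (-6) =185 / 24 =7.71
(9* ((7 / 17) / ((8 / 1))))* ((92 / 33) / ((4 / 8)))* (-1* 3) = -1449 / 187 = -7.75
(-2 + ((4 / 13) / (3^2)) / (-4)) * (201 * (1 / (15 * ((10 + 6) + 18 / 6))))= -3149 / 2223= -1.42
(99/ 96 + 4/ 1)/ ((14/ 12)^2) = 3.70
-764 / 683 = -1.12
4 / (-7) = -4 / 7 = -0.57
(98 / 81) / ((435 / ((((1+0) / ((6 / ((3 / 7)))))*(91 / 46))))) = 637 / 1620810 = 0.00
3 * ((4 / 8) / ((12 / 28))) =7 / 2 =3.50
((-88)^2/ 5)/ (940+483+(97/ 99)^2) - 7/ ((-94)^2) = 83769325133/ 77073291220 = 1.09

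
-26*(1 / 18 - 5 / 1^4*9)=10517 / 9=1168.56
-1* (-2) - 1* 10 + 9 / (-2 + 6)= -23 / 4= -5.75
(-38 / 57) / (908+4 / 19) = -19 / 25884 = -0.00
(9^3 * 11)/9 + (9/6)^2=893.25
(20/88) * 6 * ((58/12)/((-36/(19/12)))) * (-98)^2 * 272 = -224901670/297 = -757244.68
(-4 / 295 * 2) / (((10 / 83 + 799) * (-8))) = 83 / 19566465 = 0.00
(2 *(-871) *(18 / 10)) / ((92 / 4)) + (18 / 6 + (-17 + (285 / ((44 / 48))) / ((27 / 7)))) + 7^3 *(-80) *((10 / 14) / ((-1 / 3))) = 222881396 / 3795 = 58730.28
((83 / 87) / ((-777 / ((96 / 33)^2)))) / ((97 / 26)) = -2209792 / 793409463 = -0.00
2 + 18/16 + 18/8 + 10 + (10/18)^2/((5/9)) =1147/72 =15.93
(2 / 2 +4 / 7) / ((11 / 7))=1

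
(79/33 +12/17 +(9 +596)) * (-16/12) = -1364576/1683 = -810.80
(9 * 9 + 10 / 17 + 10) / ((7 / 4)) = 6228 / 119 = 52.34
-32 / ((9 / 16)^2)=-8192 / 81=-101.14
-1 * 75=-75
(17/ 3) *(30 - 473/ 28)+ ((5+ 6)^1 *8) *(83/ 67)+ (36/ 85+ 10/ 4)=89080223/ 478380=186.21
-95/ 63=-1.51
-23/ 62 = -0.37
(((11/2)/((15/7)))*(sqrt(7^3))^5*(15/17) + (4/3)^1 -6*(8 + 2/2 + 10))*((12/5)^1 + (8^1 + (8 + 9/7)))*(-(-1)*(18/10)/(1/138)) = -96413148/175 + 3876053718537*sqrt(7)/425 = 24129035438.49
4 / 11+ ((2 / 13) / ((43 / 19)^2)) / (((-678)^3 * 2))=29966038719325 / 82406606489064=0.36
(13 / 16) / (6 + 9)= 13 / 240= 0.05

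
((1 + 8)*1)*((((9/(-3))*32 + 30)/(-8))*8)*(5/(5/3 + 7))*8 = 35640/13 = 2741.54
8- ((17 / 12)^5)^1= 570799 / 248832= 2.29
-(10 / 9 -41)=39.89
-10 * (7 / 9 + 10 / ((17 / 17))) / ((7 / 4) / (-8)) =31040 / 63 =492.70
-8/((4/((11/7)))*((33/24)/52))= -832/7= -118.86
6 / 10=3 / 5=0.60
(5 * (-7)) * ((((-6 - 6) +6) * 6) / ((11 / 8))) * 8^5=330301440 / 11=30027403.64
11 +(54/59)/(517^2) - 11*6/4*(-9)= 5030646377/31540102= 159.50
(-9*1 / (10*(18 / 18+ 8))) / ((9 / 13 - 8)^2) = -169 / 90250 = -0.00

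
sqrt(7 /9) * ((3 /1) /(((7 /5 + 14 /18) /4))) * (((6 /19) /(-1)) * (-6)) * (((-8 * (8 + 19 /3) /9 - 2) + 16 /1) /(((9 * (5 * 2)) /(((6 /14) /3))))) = 136 * sqrt(7) /19551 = 0.02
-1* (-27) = 27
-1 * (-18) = 18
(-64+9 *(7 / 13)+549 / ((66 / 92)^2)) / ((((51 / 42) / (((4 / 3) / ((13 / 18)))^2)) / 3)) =38342844288 / 4519229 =8484.38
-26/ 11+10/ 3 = 32/ 33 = 0.97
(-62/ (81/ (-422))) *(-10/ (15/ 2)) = -430.68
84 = 84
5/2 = 2.50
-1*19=-19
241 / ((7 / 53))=12773 / 7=1824.71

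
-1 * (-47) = 47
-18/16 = -9/8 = -1.12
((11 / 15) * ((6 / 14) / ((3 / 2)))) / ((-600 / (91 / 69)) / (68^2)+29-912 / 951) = 52402636 / 6988547205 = 0.01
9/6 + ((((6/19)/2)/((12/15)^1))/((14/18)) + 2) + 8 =6253/532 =11.75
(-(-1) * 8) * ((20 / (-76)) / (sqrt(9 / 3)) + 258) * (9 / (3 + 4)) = 18576 / 7 - 120 * sqrt(3) / 133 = 2652.15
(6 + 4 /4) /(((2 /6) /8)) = 168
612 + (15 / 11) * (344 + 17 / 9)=1083.67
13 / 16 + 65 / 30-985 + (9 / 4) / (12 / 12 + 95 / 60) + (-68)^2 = 5420561 / 1488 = 3642.85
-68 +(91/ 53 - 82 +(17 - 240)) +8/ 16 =-39303/ 106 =-370.78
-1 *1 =-1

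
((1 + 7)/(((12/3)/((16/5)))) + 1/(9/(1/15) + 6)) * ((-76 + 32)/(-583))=18068/37365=0.48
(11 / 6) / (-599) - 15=-53921 / 3594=-15.00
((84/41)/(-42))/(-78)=1/1599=0.00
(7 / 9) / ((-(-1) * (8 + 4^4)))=7 / 2376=0.00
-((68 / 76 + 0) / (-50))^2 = -289 / 902500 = -0.00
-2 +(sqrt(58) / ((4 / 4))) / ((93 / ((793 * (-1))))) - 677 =-679 - 793 * sqrt(58) / 93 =-743.94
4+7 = 11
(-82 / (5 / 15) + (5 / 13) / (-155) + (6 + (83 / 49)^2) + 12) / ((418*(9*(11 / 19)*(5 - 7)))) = 12102201 / 234159926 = 0.05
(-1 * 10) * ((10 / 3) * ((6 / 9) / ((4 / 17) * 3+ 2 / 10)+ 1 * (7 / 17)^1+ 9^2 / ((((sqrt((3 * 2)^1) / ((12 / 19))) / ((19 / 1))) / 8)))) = -43200 * sqrt(6) - 450700 / 11781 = -105856.21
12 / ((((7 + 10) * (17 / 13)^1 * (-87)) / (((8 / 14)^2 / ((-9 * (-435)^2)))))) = 832 / 699379573725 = 0.00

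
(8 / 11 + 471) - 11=5068 / 11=460.73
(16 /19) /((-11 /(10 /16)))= -10 /209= -0.05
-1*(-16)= 16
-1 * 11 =-11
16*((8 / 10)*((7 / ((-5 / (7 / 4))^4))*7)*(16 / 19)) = 470596 / 59375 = 7.93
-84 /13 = -6.46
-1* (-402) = 402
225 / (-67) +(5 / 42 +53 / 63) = -20243 / 8442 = -2.40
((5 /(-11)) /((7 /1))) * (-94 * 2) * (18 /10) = 21.97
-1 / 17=-0.06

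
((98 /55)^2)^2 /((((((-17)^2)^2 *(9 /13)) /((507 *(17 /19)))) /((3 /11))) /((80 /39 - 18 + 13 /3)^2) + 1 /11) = 3417523917626 /1205324484375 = 2.84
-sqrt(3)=-1.73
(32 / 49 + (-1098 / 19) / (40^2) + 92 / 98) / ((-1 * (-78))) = 386233 / 19364800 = 0.02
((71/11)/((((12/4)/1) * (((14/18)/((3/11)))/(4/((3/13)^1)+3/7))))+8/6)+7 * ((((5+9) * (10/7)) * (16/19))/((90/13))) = 32202839/1013859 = 31.76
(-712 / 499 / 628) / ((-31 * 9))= 178 / 21857697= 0.00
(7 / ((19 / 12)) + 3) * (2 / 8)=141 / 76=1.86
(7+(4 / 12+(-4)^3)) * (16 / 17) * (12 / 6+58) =-3200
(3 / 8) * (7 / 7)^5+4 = 35 / 8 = 4.38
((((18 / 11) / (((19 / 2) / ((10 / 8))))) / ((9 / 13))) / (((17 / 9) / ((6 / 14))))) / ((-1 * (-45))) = 39 / 24871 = 0.00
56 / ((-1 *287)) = -8 / 41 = -0.20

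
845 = 845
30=30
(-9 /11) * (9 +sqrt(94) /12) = -81 /11 - 3 * sqrt(94) /44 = -8.02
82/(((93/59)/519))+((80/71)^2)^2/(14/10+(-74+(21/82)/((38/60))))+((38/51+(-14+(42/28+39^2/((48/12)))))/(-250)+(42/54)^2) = 1372562466795794329558973/50838904521038349000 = 26998.27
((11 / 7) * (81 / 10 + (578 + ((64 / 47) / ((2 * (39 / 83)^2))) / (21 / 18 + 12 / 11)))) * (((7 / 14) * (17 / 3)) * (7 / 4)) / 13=3900465100367 / 11077625520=352.10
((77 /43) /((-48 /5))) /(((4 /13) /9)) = -15015 /2752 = -5.46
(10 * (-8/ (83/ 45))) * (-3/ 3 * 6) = 21600/ 83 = 260.24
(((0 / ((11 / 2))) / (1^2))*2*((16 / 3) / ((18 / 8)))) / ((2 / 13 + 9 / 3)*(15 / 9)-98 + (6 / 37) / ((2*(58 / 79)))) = 0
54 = 54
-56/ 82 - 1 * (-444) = 18176/ 41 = 443.32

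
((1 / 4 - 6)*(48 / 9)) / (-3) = 92 / 9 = 10.22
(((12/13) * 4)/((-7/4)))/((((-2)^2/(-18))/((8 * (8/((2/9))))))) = 248832/91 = 2734.42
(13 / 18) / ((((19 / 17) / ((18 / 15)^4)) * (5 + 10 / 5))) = 15912 / 83125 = 0.19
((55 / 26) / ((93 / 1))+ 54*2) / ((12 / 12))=108.02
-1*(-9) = 9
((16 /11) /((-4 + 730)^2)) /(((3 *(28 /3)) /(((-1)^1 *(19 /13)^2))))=-361 /1714709997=-0.00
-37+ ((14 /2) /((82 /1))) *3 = -3013 /82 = -36.74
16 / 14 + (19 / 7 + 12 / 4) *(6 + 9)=608 / 7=86.86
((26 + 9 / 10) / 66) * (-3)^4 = 7263 / 220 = 33.01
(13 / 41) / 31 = 0.01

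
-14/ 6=-7/ 3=-2.33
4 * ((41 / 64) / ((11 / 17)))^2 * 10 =2429045 / 61952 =39.21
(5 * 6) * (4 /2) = 60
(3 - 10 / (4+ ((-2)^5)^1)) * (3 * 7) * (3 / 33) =141 / 22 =6.41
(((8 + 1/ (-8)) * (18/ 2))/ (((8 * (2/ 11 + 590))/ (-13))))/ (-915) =9009/ 42241280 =0.00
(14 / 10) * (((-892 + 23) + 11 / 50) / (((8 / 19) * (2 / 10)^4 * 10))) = -5777387 / 32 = -180543.34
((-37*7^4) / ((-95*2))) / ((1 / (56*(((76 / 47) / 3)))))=9949744 / 705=14113.11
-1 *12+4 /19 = -224 /19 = -11.79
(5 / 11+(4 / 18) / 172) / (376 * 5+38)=3881 / 16329852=0.00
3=3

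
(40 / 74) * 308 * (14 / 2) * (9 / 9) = 43120 / 37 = 1165.41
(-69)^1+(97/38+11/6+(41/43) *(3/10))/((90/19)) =-7896389/116100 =-68.01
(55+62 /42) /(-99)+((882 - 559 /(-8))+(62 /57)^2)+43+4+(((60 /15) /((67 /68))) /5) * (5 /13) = 999.80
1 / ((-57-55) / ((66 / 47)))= -33 / 2632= -0.01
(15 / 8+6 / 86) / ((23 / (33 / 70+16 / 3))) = 11819 / 24080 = 0.49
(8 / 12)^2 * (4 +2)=2.67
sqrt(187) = 13.67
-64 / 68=-16 / 17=-0.94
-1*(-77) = 77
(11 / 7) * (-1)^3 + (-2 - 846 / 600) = -3487 / 700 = -4.98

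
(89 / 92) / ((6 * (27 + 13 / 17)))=0.01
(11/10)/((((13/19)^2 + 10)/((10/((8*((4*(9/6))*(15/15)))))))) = 3971/181392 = 0.02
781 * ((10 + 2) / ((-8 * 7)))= -2343 / 14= -167.36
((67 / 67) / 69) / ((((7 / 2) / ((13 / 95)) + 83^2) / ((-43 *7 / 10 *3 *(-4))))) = 15652 / 20674585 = 0.00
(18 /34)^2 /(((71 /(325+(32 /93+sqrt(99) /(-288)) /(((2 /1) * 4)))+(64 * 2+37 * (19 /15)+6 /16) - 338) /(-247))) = 31782921191424 * sqrt(11) /13861626644368972661015+5903891077286669239656 /13861626644368972661015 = 0.43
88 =88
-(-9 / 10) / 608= 9 / 6080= 0.00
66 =66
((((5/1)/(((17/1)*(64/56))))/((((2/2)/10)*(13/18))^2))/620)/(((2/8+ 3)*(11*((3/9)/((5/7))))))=60750/12736009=0.00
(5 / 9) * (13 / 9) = 65 / 81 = 0.80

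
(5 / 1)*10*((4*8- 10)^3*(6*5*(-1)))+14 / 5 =-79859986 / 5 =-15971997.20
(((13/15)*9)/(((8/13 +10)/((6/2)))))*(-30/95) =-1521/2185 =-0.70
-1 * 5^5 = -3125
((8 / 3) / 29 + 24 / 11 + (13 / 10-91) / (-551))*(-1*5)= -443041 / 36366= -12.18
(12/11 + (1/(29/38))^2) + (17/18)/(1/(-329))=-307.91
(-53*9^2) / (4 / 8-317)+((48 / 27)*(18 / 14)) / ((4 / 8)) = 26786 / 1477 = 18.14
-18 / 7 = -2.57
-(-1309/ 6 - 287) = 3031/ 6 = 505.17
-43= -43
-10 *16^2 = -2560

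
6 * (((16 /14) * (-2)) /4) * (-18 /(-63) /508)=-0.00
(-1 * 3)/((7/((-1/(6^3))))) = 1/504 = 0.00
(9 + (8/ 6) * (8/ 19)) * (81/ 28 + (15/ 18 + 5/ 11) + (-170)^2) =14555567335/ 52668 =276364.54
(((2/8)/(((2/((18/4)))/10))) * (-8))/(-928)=45/928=0.05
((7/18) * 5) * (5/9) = 175/162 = 1.08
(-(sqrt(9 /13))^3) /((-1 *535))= 27 *sqrt(13) /90415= 0.00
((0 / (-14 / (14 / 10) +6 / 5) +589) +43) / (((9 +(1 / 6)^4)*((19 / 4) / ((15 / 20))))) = 2457216 / 221635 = 11.09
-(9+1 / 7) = -64 / 7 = -9.14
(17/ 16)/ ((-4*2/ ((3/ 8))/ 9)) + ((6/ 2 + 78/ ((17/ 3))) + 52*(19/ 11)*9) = 157916343/ 191488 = 824.68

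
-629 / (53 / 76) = -47804 / 53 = -901.96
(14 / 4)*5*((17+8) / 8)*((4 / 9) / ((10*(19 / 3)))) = 175 / 456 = 0.38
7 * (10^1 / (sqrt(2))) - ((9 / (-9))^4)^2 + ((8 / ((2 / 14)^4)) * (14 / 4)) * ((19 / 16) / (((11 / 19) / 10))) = 35 * sqrt(2) + 30336613 / 22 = 1378986.45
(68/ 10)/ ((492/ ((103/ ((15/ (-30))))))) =-1751/ 615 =-2.85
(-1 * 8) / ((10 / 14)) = -56 / 5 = -11.20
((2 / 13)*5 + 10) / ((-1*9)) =-140 / 117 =-1.20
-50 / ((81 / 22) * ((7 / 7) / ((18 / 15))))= -440 / 27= -16.30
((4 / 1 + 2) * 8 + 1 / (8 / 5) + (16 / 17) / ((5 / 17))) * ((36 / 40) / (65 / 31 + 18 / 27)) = 1735101 / 102800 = 16.88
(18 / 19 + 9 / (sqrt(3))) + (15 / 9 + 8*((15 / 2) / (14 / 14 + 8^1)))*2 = 3*sqrt(3) + 1004 / 57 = 22.81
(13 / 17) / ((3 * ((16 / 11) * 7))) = 0.03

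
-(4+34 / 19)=-110 / 19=-5.79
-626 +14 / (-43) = -26932 / 43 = -626.33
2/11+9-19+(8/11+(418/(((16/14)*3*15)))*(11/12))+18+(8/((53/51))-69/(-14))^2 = 574903745963/3270350160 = 175.79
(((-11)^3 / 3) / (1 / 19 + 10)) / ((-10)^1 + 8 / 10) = 126445 / 26358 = 4.80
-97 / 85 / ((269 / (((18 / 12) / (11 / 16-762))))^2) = -55872 / 912618718231285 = -0.00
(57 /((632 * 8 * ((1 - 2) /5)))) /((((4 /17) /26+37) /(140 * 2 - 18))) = -8251035 /20676512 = -0.40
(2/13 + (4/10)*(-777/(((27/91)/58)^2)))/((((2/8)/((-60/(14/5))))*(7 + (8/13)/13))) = 97547292973520/675297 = 144450949.69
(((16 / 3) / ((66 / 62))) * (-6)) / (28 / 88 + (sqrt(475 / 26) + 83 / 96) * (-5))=-1745189888 / 6388622267 + 419020800 * sqrt(494) / 6388622267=1.18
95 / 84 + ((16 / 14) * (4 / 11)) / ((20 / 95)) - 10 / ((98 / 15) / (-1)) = 29983 / 6468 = 4.64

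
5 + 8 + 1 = 14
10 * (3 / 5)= 6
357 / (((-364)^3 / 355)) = -18105 / 6889792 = -0.00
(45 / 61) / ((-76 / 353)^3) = -1979413965 / 26777536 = -73.92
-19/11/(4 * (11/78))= -741/242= -3.06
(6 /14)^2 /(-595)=-9 /29155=-0.00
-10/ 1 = -10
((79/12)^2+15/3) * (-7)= -48727/144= -338.38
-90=-90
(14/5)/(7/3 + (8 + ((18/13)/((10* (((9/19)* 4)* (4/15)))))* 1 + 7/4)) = 8736/38555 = 0.23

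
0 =0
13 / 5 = 2.60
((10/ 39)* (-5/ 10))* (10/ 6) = -0.21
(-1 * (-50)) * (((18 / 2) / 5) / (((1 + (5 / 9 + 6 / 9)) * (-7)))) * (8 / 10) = -162 / 35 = -4.63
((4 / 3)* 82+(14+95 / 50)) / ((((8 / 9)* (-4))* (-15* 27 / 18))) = 3757 / 2400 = 1.57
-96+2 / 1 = -94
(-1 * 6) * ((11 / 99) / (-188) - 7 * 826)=9783145 / 282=34692.00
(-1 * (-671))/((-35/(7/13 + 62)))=-545523/455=-1198.95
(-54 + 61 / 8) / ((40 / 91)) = -33761 / 320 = -105.50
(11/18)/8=11/144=0.08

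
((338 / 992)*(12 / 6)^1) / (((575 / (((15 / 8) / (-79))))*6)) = -0.00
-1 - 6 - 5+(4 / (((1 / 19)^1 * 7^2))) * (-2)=-740 / 49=-15.10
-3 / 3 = -1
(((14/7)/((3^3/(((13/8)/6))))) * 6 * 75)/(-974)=-325/35064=-0.01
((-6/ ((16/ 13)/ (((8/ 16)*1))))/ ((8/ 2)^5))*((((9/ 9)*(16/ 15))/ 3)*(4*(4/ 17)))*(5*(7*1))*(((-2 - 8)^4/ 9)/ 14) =-8125/ 3672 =-2.21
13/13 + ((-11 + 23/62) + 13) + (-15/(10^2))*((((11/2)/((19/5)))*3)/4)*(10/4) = 111727/37696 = 2.96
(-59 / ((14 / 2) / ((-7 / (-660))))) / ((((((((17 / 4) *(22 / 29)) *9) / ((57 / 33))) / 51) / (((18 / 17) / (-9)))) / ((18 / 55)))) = 65018 / 6222425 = 0.01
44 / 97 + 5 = 529 / 97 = 5.45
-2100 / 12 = -175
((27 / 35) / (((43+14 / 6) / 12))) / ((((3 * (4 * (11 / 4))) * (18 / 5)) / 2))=0.00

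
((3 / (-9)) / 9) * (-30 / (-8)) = -5 / 36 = -0.14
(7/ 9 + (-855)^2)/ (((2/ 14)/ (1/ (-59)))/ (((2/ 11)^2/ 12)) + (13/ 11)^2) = -2786304752/ 11656233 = -239.04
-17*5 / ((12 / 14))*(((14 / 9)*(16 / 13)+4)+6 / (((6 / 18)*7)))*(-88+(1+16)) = 20971625 / 351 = 59748.22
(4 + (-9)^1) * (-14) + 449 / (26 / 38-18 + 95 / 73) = 932077 / 22212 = 41.96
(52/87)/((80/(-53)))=-689/1740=-0.40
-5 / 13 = -0.38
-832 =-832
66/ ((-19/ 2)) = -132/ 19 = -6.95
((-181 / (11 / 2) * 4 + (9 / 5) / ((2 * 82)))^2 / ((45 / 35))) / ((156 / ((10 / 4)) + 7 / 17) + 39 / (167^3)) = 781247748731480963737 / 3641622908200611840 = 214.53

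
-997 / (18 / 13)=-12961 / 18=-720.06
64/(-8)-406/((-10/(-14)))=-2882/5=-576.40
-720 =-720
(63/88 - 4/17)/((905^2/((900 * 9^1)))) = 58239/12252614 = 0.00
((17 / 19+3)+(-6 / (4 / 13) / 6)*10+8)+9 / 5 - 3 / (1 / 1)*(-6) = -153 / 190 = -0.81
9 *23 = 207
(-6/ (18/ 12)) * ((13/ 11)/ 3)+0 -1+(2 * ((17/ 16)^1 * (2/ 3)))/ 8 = -2.40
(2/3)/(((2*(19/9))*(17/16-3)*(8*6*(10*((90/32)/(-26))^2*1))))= -0.01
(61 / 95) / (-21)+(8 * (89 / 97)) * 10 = 14198483 / 193515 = 73.37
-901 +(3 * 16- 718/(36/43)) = -30791/18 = -1710.61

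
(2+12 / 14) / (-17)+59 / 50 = 6021 / 5950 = 1.01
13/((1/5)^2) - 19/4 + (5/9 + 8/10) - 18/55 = 636131/1980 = 321.28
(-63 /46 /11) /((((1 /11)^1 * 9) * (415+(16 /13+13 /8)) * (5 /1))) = -364 /4997555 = -0.00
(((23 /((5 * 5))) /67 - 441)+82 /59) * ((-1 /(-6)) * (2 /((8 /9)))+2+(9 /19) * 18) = -35992623263 /7510700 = -4792.18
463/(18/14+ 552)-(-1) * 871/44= 20.63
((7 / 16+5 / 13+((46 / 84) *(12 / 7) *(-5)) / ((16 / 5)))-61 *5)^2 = 9704041147161 / 103876864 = 93418.70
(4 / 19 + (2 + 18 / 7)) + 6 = 1434 / 133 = 10.78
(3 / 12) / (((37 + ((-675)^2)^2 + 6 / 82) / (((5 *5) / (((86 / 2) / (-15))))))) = -3075 / 292790775989788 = -0.00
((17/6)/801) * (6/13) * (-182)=-238/801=-0.30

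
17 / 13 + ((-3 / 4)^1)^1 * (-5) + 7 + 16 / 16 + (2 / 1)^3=1095 / 52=21.06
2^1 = 2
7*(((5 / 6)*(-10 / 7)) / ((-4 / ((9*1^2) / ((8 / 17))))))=39.84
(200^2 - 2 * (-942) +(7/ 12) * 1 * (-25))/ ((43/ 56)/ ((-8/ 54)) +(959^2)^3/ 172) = 1209858664/ 130683550372686754719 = 0.00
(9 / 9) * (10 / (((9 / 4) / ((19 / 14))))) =380 / 63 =6.03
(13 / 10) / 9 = 13 / 90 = 0.14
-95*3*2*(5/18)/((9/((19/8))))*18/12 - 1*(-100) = 37.33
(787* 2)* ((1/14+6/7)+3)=43285/7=6183.57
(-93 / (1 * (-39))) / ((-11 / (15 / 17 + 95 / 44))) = -5425 / 8228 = -0.66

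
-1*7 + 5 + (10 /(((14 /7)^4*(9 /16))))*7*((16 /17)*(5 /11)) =2234 /1683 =1.33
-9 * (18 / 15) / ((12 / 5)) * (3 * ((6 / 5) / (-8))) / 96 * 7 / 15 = 63 / 6400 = 0.01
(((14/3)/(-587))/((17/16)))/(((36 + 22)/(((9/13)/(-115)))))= 336/432639545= 0.00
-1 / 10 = -0.10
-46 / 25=-1.84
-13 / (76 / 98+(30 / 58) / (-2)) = -2842 / 113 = -25.15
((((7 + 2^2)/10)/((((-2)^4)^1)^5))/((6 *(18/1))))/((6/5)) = 11/1358954496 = 0.00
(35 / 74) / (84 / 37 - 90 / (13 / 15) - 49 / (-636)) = -144690 / 31050119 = -0.00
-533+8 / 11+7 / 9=-52618 / 99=-531.49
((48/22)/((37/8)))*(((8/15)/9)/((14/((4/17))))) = 1024/2179485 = 0.00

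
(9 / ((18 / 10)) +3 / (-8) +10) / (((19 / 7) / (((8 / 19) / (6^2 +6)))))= 39 / 722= 0.05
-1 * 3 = -3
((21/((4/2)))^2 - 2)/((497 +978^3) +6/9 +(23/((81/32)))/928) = 1017117/8789411619560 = 0.00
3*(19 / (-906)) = -19 / 302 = -0.06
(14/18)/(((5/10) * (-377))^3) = -0.00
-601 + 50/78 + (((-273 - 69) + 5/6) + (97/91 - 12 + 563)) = -212645/546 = -389.46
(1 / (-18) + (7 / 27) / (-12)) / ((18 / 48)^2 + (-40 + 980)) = -0.00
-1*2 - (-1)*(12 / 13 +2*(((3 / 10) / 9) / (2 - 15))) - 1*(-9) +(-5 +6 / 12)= 1333 / 390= 3.42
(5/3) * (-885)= -1475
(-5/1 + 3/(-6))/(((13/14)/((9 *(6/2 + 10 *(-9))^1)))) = 60291/13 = 4637.77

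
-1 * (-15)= 15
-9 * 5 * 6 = -270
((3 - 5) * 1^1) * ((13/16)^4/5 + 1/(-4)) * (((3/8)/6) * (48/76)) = 0.01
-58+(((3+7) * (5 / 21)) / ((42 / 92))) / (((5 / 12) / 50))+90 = 96704 / 147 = 657.85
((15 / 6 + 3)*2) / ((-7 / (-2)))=22 / 7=3.14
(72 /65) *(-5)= -72 /13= -5.54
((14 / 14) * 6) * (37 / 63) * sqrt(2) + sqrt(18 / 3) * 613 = 74 * sqrt(2) / 21 + 613 * sqrt(6) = 1506.52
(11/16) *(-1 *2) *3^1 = -33/8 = -4.12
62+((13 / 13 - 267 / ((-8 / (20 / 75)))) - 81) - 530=-5391 / 10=-539.10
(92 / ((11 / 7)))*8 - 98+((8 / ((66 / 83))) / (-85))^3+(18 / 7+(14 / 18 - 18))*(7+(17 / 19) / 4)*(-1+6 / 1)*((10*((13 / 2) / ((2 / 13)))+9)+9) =-5464940725332214927 / 23482277973000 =-232726.17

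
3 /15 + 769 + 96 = 4326 /5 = 865.20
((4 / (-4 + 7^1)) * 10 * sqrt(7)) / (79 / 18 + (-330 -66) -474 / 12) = -3 * sqrt(7) / 97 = -0.08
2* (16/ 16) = 2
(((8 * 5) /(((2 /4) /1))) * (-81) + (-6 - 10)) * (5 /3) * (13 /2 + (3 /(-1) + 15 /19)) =-2647120 /57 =-46440.70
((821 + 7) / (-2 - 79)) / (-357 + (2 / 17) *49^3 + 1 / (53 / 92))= -82892 / 109356309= -0.00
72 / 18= 4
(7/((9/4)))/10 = 14/45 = 0.31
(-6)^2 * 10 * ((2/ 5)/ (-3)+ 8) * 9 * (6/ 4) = 38232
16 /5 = 3.20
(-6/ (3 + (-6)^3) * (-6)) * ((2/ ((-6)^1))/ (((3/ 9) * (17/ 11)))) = 132/ 1207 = 0.11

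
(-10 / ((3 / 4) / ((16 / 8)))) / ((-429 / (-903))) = -24080 / 429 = -56.13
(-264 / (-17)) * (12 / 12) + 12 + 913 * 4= 62552 / 17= 3679.53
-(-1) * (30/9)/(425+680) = 2/663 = 0.00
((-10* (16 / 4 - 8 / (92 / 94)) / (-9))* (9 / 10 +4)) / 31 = -1568 / 2139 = -0.73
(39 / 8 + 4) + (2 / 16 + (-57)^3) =-185184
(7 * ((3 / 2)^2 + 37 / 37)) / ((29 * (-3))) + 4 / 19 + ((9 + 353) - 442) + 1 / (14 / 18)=-3645571 / 46284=-78.77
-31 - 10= -41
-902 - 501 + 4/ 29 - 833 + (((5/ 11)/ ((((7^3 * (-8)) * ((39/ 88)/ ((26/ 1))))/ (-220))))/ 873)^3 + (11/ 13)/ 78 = -15887166780439853074725911/ 7105645774847472369426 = -2235.85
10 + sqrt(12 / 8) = sqrt(6) / 2 + 10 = 11.22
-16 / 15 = -1.07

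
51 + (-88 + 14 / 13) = -467 / 13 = -35.92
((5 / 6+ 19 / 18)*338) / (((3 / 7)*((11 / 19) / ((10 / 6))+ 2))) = 3821090 / 6021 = 634.63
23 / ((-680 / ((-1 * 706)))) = 8119 / 340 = 23.88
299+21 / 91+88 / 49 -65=150349 / 637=236.03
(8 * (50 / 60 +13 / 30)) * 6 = 304 / 5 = 60.80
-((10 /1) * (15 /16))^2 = -5625 /64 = -87.89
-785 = -785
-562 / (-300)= 281 / 150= 1.87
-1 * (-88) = 88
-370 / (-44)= 185 / 22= 8.41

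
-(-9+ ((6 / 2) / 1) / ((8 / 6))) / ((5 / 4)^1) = 27 / 5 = 5.40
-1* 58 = -58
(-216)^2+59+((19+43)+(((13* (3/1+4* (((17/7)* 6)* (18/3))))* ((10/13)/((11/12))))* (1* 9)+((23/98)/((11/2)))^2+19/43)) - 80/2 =1016476519937/12492403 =81367.57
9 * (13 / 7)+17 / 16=1991 / 112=17.78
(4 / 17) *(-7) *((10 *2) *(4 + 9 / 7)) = -174.12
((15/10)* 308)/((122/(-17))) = -3927/61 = -64.38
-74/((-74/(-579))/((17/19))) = -9843/19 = -518.05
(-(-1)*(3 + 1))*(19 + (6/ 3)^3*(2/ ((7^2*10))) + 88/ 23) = 515236/ 5635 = 91.43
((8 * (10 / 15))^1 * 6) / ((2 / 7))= 112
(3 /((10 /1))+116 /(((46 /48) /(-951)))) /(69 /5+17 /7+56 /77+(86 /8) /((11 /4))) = -2038634367 /369518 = -5517.01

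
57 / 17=3.35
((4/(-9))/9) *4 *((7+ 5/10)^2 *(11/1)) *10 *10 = -12222.22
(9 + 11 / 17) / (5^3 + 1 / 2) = 328 / 4267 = 0.08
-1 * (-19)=19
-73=-73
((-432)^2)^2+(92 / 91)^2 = 288414952399120 / 8281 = 34828517377.02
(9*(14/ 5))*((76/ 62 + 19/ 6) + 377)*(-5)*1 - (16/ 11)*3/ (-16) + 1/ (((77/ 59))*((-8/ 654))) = -459428931/ 9548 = -48117.82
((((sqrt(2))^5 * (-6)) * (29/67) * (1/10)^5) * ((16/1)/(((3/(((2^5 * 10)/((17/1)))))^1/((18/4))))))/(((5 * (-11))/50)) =66816 * sqrt(2)/1566125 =0.06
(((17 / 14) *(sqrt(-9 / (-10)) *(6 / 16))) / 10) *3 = 459 *sqrt(10) / 11200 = 0.13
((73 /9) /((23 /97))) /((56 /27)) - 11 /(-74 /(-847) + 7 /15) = -30474963 /9066232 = -3.36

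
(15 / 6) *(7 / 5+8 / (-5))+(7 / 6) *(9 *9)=94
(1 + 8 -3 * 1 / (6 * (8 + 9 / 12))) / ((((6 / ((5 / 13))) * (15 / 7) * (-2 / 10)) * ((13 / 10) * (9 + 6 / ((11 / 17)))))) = -17215 / 305721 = -0.06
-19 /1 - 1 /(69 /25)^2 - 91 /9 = -139223 /4761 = -29.24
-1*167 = -167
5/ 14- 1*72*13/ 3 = -4363/ 14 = -311.64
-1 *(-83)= 83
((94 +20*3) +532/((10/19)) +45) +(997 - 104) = 2102.80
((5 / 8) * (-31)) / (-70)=31 / 112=0.28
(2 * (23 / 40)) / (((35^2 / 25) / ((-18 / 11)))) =-207 / 5390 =-0.04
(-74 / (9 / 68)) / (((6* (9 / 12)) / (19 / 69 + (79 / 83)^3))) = -451708993216 / 3195717543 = -141.35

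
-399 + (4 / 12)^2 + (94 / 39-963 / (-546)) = -646543 / 1638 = -394.71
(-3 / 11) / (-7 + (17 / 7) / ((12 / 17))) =252 / 3289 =0.08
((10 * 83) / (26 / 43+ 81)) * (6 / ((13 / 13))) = 214140 / 3509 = 61.03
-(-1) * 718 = 718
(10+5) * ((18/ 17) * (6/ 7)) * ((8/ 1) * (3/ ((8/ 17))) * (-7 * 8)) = -38880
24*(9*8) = 1728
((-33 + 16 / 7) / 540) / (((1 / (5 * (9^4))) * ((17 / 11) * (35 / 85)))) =-574695 / 196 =-2932.12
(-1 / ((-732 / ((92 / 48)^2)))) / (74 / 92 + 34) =12167 / 84379104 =0.00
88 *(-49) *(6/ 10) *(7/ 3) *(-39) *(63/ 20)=18540522/ 25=741620.88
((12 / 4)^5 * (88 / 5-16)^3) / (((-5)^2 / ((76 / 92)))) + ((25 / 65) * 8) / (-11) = 335163272 / 10278125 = 32.61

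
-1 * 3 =-3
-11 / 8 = -1.38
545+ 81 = 626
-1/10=-0.10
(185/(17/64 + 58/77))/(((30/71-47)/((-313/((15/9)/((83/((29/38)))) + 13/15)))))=45643481910400/32993036189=1383.43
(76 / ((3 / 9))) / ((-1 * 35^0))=-228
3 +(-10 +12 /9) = -17 /3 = -5.67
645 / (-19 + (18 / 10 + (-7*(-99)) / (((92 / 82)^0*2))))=6450 / 3293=1.96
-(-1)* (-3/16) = -3/16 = -0.19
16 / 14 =8 / 7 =1.14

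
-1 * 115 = -115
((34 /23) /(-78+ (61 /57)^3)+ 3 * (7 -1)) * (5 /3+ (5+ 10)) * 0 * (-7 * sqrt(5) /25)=0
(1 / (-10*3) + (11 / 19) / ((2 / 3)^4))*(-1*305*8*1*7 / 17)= -5641951 / 1938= -2911.22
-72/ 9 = -8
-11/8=-1.38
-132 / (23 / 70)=-9240 / 23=-401.74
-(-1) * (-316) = -316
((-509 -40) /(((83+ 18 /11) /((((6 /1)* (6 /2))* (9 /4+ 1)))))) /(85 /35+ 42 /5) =-3532815 /100814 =-35.04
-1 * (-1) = 1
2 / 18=0.11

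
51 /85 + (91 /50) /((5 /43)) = 16.25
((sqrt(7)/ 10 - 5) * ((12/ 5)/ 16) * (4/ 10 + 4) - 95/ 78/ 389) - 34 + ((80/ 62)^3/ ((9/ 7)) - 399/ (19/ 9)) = -1522869257552/ 6779388915 + 33 * sqrt(7)/ 500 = -224.46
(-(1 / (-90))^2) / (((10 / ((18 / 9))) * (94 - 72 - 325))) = 1 / 12271500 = 0.00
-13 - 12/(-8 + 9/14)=-1171/103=-11.37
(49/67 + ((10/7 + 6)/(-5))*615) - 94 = -472275/469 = -1006.98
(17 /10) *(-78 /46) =-2.88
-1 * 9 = -9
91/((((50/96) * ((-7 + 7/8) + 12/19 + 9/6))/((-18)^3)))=3872074752/15175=255161.43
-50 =-50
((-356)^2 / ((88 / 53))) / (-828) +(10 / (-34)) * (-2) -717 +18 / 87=-1814935115 / 2245122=-808.39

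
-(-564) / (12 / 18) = 846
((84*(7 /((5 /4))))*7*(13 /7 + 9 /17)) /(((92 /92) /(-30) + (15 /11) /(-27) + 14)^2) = 130935087360 /3226697393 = 40.58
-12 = -12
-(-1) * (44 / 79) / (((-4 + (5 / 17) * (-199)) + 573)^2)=3179 / 1487326759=0.00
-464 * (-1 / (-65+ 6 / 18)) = -696 / 97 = -7.18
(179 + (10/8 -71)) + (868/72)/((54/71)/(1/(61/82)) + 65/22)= 112.67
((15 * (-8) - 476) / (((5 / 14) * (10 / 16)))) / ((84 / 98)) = -233632 / 75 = -3115.09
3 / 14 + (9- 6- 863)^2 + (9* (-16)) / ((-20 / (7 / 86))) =2226198409 / 3010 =739600.80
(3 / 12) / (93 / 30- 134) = -5 / 2618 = -0.00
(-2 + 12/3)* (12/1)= 24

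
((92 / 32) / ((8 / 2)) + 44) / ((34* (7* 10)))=0.02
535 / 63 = 8.49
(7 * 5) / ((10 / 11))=77 / 2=38.50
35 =35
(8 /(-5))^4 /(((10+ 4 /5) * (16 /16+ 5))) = 1024 /10125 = 0.10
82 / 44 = 41 / 22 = 1.86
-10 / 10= -1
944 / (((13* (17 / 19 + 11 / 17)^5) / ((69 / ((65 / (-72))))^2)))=10533956688401075808 / 216351807316775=48689.02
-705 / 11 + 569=5554 / 11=504.91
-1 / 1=-1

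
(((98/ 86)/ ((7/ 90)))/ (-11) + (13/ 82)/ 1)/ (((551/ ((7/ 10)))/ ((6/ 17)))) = -955731/ 1816542310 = -0.00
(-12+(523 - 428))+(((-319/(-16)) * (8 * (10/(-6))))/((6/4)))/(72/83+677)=41896076/506367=82.74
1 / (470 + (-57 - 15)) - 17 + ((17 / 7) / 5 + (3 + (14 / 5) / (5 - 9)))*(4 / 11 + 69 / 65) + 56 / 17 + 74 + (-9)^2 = 145.27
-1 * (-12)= 12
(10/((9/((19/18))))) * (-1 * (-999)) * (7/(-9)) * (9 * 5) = -123025/3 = -41008.33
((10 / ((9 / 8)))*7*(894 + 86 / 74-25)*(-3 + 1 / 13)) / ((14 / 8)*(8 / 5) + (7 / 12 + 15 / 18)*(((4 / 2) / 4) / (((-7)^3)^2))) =-56523.23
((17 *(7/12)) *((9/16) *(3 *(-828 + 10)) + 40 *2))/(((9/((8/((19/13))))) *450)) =-16093441/923400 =-17.43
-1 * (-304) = 304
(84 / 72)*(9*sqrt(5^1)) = 21*sqrt(5) / 2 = 23.48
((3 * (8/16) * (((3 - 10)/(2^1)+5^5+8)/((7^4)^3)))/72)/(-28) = -6259/37205379996288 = -0.00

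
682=682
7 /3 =2.33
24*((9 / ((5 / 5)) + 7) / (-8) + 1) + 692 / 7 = 524 / 7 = 74.86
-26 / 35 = -0.74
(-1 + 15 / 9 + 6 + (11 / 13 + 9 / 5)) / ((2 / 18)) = 5448 / 65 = 83.82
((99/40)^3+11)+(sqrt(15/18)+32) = sqrt(30)/6+3722299/64000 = 59.07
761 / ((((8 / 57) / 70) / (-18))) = -13663755 / 2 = -6831877.50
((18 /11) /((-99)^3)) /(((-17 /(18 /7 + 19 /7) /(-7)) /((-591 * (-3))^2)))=-2871866 /248897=-11.54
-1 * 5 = -5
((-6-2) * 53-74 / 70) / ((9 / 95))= -31407 / 7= -4486.71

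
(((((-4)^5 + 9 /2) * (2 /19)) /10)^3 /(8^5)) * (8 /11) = -8477185319 /309039104000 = -0.03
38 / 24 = 19 / 12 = 1.58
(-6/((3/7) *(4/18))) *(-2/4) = 31.50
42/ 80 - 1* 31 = -1219/ 40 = -30.48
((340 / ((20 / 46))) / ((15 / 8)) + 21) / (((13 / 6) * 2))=6571 / 65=101.09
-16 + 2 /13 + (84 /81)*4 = -4106 /351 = -11.70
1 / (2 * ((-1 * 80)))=-1 / 160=-0.01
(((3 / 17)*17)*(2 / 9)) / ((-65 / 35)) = -14 / 39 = -0.36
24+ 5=29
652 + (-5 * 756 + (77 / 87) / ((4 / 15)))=-362463 / 116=-3124.68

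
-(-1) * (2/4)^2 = 1/4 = 0.25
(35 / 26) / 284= 35 / 7384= 0.00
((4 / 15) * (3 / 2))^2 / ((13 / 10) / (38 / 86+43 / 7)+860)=0.00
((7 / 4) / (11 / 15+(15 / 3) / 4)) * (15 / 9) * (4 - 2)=50 / 17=2.94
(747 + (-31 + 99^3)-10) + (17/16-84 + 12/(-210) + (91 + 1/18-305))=4892368627/5040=970708.06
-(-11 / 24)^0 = -1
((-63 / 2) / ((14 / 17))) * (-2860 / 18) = 6077.50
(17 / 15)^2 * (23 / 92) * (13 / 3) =1.39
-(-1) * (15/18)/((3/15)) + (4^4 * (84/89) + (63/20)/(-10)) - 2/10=13097399/53400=245.27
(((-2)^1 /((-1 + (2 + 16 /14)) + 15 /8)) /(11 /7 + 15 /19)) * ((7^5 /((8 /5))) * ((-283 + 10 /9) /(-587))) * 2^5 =-1270311783328 /37324395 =-34034.36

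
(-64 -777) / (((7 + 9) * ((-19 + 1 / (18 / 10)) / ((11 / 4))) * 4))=83259 / 42496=1.96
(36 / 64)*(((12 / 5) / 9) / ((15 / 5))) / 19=1 / 380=0.00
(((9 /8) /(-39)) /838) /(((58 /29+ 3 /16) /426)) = -1278 /190645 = -0.01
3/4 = 0.75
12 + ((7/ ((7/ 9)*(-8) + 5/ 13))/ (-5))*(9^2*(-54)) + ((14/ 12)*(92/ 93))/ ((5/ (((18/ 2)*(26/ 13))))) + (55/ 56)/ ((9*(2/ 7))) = -15739318001/ 15244560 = -1032.45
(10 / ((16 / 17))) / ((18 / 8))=85 / 18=4.72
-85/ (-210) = 17/ 42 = 0.40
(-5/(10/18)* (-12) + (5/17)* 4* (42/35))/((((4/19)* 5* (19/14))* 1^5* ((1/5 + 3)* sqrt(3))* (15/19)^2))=78337* sqrt(3)/6120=22.17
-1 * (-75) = 75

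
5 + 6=11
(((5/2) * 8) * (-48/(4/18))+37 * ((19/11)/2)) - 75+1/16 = -767885/176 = -4362.98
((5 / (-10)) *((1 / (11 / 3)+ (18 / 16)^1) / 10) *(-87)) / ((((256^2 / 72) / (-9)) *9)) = -96309 / 14417920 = -0.01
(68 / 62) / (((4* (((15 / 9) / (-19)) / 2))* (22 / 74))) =-35853 / 1705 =-21.03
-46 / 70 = -23 / 35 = -0.66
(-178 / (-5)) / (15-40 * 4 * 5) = -178 / 3925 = -0.05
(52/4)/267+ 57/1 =15232/267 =57.05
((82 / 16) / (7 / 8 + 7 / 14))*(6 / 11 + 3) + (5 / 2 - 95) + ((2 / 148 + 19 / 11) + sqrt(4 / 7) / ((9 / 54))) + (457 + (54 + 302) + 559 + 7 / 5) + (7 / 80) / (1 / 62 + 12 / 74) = 12*sqrt(7) / 7 + 94949235121 / 73243720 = 1300.88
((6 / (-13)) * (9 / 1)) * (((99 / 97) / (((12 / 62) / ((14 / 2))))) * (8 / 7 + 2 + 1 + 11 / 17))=-15743970 / 21437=-734.43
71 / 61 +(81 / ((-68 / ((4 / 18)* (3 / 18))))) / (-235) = 1134763 / 974780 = 1.16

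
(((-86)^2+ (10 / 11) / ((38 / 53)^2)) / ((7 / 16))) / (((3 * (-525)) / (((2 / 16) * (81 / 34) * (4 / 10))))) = -528777693 / 413480375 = -1.28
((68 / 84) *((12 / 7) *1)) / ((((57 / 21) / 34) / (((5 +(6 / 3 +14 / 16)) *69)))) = 179469 / 19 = 9445.74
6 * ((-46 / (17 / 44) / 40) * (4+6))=-3036 / 17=-178.59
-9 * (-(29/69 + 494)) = 102345/23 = 4449.78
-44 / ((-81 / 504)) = 2464 / 9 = 273.78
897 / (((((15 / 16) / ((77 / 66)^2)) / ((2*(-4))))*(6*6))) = -117208 / 405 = -289.40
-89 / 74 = -1.20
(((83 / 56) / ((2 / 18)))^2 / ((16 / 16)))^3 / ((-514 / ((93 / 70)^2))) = -1502759589516130811121 / 77676090857881600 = -19346.49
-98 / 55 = -1.78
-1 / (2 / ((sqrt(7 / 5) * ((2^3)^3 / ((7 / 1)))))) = -256 * sqrt(35) / 35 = -43.27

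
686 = 686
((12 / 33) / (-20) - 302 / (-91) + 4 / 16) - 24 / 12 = 31041 / 20020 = 1.55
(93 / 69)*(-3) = -93 / 23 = -4.04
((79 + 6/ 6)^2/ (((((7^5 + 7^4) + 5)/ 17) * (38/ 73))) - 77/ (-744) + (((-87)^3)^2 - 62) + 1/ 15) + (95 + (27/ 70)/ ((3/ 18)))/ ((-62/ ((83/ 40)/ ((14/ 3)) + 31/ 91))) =96179400241142911443161/ 221802557200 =433626200956.82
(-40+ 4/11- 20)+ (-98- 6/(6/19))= -1943/11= -176.64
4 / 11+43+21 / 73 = 35052 / 803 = 43.65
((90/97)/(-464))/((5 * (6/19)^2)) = -361/90016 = -0.00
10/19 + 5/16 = 255/304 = 0.84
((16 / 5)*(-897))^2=205979904 / 25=8239196.16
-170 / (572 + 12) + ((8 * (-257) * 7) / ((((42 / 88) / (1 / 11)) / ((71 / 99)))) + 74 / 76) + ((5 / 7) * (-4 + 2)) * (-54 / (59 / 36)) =-1918.25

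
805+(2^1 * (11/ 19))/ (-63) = 963563/ 1197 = 804.98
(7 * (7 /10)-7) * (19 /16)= -399 /160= -2.49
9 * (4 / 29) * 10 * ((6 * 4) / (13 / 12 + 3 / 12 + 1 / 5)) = 129600 / 667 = 194.30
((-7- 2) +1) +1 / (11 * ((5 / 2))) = -438 / 55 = -7.96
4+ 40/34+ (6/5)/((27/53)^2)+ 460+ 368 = 17304766/20655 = 837.80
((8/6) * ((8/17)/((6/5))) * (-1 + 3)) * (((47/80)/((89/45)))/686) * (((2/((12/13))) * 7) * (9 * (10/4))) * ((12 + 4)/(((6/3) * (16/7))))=45825/84728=0.54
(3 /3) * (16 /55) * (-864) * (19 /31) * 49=-12870144 /1705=-7548.47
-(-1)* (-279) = -279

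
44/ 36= 11/ 9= 1.22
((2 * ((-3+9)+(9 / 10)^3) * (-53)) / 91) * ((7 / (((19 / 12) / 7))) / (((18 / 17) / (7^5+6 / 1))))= -237846802613 / 61750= -3851770.08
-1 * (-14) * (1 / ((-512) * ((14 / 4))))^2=1 / 229376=0.00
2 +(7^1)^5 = 16809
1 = 1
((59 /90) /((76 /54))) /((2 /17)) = 3009 /760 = 3.96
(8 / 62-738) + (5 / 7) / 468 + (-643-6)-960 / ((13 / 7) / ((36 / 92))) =-1589.14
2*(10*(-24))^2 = 115200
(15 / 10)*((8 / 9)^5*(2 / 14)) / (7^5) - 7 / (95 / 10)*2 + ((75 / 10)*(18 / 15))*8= 3103018569076 / 43998020073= 70.53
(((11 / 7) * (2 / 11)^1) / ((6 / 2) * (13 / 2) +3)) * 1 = 4 / 315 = 0.01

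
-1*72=-72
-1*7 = -7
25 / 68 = 0.37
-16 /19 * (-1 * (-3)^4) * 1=1296 /19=68.21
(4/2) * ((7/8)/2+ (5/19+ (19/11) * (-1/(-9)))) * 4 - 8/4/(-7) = 7.43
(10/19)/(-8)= -5/76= -0.07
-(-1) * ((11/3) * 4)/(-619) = -44/1857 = -0.02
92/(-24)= -23/6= -3.83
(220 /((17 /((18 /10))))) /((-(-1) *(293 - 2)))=132 /1649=0.08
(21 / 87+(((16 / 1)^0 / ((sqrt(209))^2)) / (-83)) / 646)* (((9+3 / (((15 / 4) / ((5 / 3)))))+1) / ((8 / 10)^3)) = 9805388125 / 1835173824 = 5.34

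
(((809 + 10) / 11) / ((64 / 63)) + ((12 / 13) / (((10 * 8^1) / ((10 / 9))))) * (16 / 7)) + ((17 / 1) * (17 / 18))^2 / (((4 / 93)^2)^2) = 231631817981131 / 3075072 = 75325656.76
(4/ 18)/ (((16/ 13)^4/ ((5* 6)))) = 142805/ 49152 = 2.91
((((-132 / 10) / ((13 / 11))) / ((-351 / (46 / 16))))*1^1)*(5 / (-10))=-2783 / 60840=-0.05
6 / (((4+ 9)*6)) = 0.08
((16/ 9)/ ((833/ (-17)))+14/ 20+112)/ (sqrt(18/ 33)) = 496847 * sqrt(66)/ 26460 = 152.55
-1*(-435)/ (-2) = -435/ 2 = -217.50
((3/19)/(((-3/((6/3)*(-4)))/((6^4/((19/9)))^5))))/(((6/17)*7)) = 14859546902892.06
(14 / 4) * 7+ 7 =63 / 2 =31.50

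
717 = 717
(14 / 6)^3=343 / 27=12.70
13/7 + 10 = 83/7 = 11.86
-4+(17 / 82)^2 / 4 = -107295 / 26896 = -3.99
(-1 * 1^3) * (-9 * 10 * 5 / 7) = 450 / 7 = 64.29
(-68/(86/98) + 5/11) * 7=-255059/473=-539.24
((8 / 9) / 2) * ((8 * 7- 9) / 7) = 188 / 63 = 2.98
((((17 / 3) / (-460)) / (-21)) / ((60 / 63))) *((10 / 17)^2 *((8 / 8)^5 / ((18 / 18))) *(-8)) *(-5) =10 / 1173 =0.01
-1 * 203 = -203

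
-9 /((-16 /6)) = 3.38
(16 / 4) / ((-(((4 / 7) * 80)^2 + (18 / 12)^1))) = -392 / 204947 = -0.00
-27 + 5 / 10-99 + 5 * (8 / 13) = -3183 / 26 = -122.42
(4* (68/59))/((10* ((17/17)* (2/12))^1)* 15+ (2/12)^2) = 0.18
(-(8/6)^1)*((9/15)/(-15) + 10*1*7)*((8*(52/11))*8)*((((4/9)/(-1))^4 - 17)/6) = 39256375808/492075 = 79777.22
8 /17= 0.47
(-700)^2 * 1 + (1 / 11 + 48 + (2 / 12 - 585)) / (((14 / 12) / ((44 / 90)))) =30855830 / 63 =489775.08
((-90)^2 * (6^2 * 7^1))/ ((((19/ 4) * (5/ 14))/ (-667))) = -15248580480/ 19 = -802556867.37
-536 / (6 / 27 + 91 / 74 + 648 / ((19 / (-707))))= 0.02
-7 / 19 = -0.37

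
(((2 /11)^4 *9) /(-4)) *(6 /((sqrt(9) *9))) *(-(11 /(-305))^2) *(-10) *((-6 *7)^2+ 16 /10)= -141248 /11256025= -0.01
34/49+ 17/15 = 1343/735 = 1.83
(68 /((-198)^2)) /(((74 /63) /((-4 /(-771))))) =238 /31065903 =0.00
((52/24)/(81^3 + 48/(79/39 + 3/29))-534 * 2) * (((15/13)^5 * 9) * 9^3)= -189158144745622021875/13199097084758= -14331142.77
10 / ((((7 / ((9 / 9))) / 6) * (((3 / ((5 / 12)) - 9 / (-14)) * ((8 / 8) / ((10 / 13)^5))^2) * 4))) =500000000000 / 25228104008367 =0.02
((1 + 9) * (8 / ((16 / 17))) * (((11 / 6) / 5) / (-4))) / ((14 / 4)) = -187 / 84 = -2.23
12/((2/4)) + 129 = 153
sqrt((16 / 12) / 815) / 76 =sqrt(2445) / 92910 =0.00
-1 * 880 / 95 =-176 / 19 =-9.26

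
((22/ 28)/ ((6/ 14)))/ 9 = 11/ 54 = 0.20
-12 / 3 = -4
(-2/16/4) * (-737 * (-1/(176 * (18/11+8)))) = -737/54272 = -0.01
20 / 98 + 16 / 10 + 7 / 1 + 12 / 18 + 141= 110596 / 735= 150.47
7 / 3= 2.33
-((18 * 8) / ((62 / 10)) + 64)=-2704 / 31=-87.23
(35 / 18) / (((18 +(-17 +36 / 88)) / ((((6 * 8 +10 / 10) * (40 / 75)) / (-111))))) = -30184 / 92907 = -0.32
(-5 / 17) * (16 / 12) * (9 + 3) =-80 / 17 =-4.71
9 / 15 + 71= 358 / 5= 71.60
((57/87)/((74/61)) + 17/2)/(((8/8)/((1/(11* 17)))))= 9700/200651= 0.05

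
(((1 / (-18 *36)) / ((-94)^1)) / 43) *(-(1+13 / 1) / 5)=-0.00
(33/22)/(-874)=-3/1748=-0.00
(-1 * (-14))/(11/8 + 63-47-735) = -112/5741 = -0.02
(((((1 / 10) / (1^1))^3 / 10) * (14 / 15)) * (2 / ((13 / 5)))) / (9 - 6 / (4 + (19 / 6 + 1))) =343 / 39487500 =0.00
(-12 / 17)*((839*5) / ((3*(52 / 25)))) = -104875 / 221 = -474.55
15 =15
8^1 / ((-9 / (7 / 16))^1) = -7 / 18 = -0.39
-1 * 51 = -51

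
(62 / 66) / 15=31 / 495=0.06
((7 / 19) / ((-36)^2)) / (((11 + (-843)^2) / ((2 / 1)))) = 7 / 8749645920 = 0.00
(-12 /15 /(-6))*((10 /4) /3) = 1 /9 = 0.11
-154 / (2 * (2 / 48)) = -1848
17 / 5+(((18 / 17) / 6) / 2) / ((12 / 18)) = 1201 / 340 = 3.53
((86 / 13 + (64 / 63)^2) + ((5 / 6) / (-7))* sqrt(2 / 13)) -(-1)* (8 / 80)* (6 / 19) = 37640081 / 4901715 -5* sqrt(26) / 546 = 7.63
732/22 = 366/11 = 33.27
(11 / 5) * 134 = 1474 / 5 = 294.80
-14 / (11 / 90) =-1260 / 11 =-114.55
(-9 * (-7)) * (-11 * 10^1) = -6930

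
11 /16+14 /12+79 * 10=38009 /48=791.85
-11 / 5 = -2.20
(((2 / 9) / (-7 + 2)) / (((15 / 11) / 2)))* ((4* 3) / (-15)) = 176 / 3375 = 0.05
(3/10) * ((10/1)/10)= 3/10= 0.30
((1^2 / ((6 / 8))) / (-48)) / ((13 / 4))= -1 / 117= -0.01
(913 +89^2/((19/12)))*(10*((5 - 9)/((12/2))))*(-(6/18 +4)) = 29223740/171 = 170899.06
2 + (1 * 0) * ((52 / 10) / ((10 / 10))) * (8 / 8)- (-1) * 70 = 72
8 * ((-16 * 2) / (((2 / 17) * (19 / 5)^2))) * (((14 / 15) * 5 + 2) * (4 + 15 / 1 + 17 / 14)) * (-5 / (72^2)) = 12027500 / 614061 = 19.59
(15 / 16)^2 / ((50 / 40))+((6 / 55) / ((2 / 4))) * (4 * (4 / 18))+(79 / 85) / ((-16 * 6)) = 53101 / 59840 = 0.89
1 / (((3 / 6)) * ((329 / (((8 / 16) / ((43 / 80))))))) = 80 / 14147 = 0.01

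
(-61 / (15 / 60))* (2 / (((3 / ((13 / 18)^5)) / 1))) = -22648873 / 708588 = -31.96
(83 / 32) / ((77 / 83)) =6889 / 2464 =2.80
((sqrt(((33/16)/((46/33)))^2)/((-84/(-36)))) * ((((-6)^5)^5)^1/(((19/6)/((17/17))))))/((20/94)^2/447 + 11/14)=-34392591454324334673637933056/4747154161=-7244886154503869855.18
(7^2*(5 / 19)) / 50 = 49 / 190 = 0.26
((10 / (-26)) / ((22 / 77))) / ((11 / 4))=-70 / 143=-0.49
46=46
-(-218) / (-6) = -109 / 3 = -36.33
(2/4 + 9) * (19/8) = 361/16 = 22.56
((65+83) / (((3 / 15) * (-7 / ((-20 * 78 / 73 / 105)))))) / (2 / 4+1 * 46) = 153920 / 332661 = 0.46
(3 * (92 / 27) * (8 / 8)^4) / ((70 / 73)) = 3358 / 315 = 10.66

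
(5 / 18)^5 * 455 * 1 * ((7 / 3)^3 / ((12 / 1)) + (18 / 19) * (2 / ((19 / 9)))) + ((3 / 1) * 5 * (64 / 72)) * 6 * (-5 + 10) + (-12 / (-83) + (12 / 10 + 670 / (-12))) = 31825212256107091 / 91719744094080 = 346.98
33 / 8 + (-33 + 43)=113 / 8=14.12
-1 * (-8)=8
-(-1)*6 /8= 3 /4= 0.75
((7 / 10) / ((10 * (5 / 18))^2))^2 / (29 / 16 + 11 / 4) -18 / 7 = -2.57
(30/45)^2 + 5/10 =17/18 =0.94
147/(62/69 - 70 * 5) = -0.42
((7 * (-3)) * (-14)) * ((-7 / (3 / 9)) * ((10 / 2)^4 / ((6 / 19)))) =-12219375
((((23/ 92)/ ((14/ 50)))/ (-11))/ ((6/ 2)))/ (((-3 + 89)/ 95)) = -2375/ 79464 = -0.03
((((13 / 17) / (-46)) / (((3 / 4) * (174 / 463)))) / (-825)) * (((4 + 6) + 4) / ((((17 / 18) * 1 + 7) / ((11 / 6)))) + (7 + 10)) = 121769 / 84192075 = 0.00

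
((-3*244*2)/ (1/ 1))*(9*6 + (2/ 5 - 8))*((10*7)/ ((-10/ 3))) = 7132608/ 5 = 1426521.60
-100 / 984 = -25 / 246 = -0.10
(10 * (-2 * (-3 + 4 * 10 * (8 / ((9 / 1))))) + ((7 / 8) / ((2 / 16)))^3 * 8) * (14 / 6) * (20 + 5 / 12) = 8075935 / 81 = 99702.90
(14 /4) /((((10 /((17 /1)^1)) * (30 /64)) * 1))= 952 /75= 12.69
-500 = -500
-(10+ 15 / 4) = -55 / 4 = -13.75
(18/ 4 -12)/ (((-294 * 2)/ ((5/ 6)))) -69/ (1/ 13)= -2109719/ 2352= -896.99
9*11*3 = 297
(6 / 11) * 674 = 4044 / 11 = 367.64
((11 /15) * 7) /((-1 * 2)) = -77 /30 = -2.57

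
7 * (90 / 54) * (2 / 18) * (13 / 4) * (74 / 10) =3367 / 108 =31.18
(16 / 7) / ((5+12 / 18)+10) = 48 / 329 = 0.15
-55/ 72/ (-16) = 55/ 1152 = 0.05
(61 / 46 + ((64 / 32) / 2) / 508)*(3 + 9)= 46551 / 2921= 15.94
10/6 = 5/3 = 1.67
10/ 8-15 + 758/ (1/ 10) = 30265/ 4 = 7566.25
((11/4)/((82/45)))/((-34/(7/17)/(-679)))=2352735/189584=12.41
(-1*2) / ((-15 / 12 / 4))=6.40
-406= -406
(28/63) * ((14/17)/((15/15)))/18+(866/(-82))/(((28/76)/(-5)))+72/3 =66135707/395199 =167.35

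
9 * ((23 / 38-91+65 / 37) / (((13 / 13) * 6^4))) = -124625 / 202464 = -0.62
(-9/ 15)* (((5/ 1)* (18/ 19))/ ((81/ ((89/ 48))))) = -89/ 1368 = -0.07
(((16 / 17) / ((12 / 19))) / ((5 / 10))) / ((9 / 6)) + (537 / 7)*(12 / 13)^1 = 72.80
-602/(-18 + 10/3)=903/22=41.05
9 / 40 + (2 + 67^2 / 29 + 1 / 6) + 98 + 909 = 4051363 / 3480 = 1164.18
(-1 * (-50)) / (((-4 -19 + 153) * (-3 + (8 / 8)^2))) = -5 / 26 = -0.19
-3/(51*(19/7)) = -7/323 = -0.02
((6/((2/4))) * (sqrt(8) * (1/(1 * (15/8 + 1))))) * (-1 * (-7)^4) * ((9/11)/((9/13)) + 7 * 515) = -18286630656 * sqrt(2)/253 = -102218186.10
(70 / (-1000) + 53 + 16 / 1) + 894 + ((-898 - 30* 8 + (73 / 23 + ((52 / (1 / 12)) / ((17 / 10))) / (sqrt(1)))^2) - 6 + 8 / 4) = 2092837072033 / 15288100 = 136893.21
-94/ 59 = -1.59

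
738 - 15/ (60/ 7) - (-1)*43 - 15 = 3057/ 4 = 764.25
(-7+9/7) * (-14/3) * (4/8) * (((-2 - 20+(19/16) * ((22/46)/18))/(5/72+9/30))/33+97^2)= 3453194270/27531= 125429.31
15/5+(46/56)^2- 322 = -249567/784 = -318.33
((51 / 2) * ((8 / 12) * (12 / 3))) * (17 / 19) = 1156 / 19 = 60.84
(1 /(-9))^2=1 /81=0.01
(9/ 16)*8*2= 9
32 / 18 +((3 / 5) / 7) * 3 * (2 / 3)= 614 / 315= 1.95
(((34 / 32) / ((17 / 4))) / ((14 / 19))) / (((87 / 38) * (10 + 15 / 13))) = 4693 / 353220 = 0.01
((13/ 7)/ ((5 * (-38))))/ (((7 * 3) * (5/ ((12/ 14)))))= -13/ 162925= -0.00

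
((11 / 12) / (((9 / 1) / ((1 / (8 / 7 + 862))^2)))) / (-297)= -49 / 106450807824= -0.00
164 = 164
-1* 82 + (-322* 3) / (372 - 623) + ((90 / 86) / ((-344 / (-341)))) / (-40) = -2322049295 / 29702336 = -78.18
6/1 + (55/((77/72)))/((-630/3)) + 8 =674/49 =13.76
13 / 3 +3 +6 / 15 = 116 / 15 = 7.73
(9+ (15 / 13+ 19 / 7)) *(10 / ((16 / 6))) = 17565 / 364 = 48.26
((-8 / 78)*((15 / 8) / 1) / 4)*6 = -0.29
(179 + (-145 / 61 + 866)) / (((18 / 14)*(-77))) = -21200 / 2013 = -10.53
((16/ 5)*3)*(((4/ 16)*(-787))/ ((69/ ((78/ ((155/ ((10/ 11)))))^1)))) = -491088/ 39215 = -12.52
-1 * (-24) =24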